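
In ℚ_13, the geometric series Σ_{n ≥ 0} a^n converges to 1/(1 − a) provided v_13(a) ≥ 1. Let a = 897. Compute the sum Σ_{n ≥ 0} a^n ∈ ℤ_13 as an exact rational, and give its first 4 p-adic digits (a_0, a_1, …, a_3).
Σ a^n = 1/(1 − a) = -1/896;  first 4 digits = (1, 4, 8, 1)

v_13(a) = 1 ≥ 1, so the series converges in ℤ_13 to 1/(1 − a) = 1/(1 − 897) = -1/896. Expand this rational in ℤ_13: compute digits iteratively via d_i = x_i mod 13, x_{i+1} = (x_i − d_i)/13. The first 4 digits are (1, 4, 8, 1).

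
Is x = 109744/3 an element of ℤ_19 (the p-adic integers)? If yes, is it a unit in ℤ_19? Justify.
x ∈ ℤ_19 but not a unit; v_19(x) = 3 > 0

ℤ_19 = {x ∈ ℚ_19 : v_19(x) ≥ 0} and ℤ_19^× = {x ∈ ℤ_19 : v_19(x) = 0}. Here v_19(109744/3) = v_19(num) − v_19(den) = 3; compare against these criteria.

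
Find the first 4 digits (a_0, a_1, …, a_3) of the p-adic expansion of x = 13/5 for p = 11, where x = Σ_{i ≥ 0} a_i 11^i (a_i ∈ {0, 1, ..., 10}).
(a_0, …, a_3) = (7, 4, 4, 4)

v_11(13/5) = 0 (numerator and denominator both coprime to 11), so x ∈ ℤ_11^×. Compute digits iteratively via a_i = x_i mod 11, x_{i+1} = (x_i − a_i)/11, with x_0 = x:
  x_0 = 13/5;  a_0 = 7;  x_1 = (x_0 − 7)/11 = -2/5
  x_1 = -2/5;  a_1 = 4;  x_2 = (x_1 − 4)/11 = -2/5
  x_2 = -2/5;  a_2 = 4;  x_3 = (x_2 − 4)/11 = -2/5
  x_3 = -2/5;  a_3 = 4;  x_4 = (x_3 − 4)/11 = -2/5
Digits: (7, 4, 4, 4).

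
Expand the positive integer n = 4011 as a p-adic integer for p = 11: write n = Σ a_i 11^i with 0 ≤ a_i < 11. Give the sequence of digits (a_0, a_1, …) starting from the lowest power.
(a_0, a_1, …) = (7, 1, 0, 3)

Repeated division by 11 gives the digits low-to-high: 4011 = 7 + 1·11^1 + 3·11^3. Digit sequence: (7, 1, 0, 3).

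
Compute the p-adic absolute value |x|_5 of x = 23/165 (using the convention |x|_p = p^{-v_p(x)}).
|23/165|_5 = 5

Step 1 — compute v_5(x) by factoring powers of 5 out of the numerator and denominator: v_5(23/165) = -1. Step 2 — apply |x|_p = p^{-v_p(x)} = 5^{1} = 5.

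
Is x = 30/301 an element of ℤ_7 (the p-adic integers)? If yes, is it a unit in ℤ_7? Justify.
x ∉ ℤ_7 (v_7(x) = -1 < 0)

ℤ_7 = {x ∈ ℚ_7 : v_7(x) ≥ 0} and ℤ_7^× = {x ∈ ℤ_7 : v_7(x) = 0}. Here v_7(30/301) = v_7(num) − v_7(den) = -1; compare against these criteria.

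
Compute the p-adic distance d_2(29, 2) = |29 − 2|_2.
d_2(29, 2) = 1

Step 1 — x − y = 29 − 2 = 27. Step 2 — v_2(27) = 0 (factor: 27 = (2^0 · 27); the sign does not affect v_p). Step 3 — |x − y|_2 = 2^{0} = 1.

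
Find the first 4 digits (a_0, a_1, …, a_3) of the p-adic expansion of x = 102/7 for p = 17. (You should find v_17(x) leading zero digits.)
(a_0, …, a_3) = (0, 13, 9, 14)

v_17(102/7) = 1, so a_0 = ... = a_0 = 0. Factor out: x = 17^1 · u with u = 6/7 a unit in ℤ_17. Expand u iteratively via a_{v+i} = u_i mod 17, u_{i+1} = (u_i − a_{v+i})/17:
  u_0 = 6/7;  a_1 = 13;  u_1 = (u_0 − 13)/17 = -5/7
  u_1 = -5/7;  a_2 = 9;  u_2 = (u_1 − 9)/17 = -4/7
  u_2 = -4/7;  a_3 = 14;  u_3 = (u_2 − 14)/17 = -6/7
Digits: (0, 13, 9, 14).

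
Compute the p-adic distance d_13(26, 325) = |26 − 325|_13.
d_13(26, 325) = 1/13

Step 1 — x − y = 26 − 325 = -299. Step 2 — v_13(-299) = 1 (factor: -299 = −(13^1 · 23); the sign does not affect v_p). Step 3 — |x − y|_13 = 13^{-1} = 1/13.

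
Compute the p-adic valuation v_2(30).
v_2(30) = 1

v_2(n) is the largest exponent k such that 2^k divides n. Factor out: 30 = 2^1 · 15. (Sign doesn't affect v_p.) So v_2(30) = 1.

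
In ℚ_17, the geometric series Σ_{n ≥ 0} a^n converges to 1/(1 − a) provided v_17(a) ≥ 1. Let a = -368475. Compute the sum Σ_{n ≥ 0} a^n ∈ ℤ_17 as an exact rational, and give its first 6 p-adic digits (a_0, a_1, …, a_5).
Σ a^n = 1/(1 − a) = 1/368476;  first 6 digits = (1, 0, 0, 10, 12, 16)

v_17(a) = 3 ≥ 1, so the series converges in ℤ_17 to 1/(1 − a) = 1/(1 − (-368475)) = 1/368476. Expand this rational in ℤ_17: compute digits iteratively via d_i = x_i mod 17, x_{i+1} = (x_i − d_i)/17. The first 6 digits are (1, 0, 0, 10, 12, 16).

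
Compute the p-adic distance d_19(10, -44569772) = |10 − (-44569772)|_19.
d_19(10, -44569772) = 1/2476099

Step 1 — x − y = 10 − (-44569772) = 44569782. Step 2 — v_19(44569782) = 5 (factor: 44569782 = (19^5 · 18); the sign does not affect v_p). Step 3 — |x − y|_19 = 19^{-5} = 1/2476099.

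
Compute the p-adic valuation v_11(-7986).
v_11(-7986) = 3

v_11(n) is the largest exponent k such that 11^k divides n. Factor out: -7986 = -11^3 · 6. (Sign doesn't affect v_p.) So v_11(-7986) = 3.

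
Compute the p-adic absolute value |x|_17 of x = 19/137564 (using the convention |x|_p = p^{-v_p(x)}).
|19/137564|_17 = 4913

Step 1 — compute v_17(x) by factoring powers of 17 out of the numerator and denominator: v_17(19/137564) = -3. Step 2 — apply |x|_p = p^{-v_p(x)} = 17^{3} = 4913.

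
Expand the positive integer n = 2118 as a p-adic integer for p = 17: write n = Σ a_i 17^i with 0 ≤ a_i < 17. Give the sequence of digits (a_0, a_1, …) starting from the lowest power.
(a_0, a_1, …) = (10, 5, 7)

Repeated division by 17 gives the digits low-to-high: 2118 = 10 + 5·17^1 + 7·17^2. Digit sequence: (10, 5, 7).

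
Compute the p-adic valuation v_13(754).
v_13(754) = 1

v_13(n) is the largest exponent k such that 13^k divides n. Factor out: 754 = 13^1 · 58. (Sign doesn't affect v_p.) So v_13(754) = 1.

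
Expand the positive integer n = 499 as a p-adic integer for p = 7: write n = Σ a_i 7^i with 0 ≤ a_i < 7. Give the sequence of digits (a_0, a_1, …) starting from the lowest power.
(a_0, a_1, …) = (2, 1, 3, 1)

Repeated division by 7 gives the digits low-to-high: 499 = 2 + 1·7^1 + 3·7^2 + 1·7^3. Digit sequence: (2, 1, 3, 1).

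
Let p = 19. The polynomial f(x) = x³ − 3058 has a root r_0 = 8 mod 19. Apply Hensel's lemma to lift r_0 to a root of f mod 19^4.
r_3 = 126187 (mod 130321)

Hensel: r_{i+1} = r_i − f(r_i)/f′(r_i) mod 19^{i+2}, where f′(x) = 3x². Iterate:
  r_0 = 8 (mod 19)
  r_1 = 198 (mod 361)
  r_2 = 2725 (mod 6859)
  r_3 = 126187 (mod 130321)
Final: r = 126187 with f(r) ≡ 0 mod 19^4.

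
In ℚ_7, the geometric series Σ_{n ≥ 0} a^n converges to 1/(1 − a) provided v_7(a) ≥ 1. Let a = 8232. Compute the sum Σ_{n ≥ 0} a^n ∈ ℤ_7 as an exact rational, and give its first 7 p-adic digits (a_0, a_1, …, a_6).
Σ a^n = 1/(1 − a) = -1/8231;  first 7 digits = (1, 0, 0, 3, 3, 0, 2)

v_7(a) = 3 ≥ 1, so the series converges in ℤ_7 to 1/(1 − a) = 1/(1 − 8232) = -1/8231. Expand this rational in ℤ_7: compute digits iteratively via d_i = x_i mod 7, x_{i+1} = (x_i − d_i)/7. The first 7 digits are (1, 0, 0, 3, 3, 0, 2).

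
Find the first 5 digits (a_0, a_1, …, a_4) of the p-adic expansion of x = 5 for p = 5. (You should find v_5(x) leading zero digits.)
(a_0, …, a_4) = (0, 1, 0, 0, 0)

v_5(5) = 1, so a_0 = ... = a_0 = 0. Factor out: x = 5^1 · u with u = 1 a unit in ℤ_5. Expand u iteratively via a_{v+i} = u_i mod 5, u_{i+1} = (u_i − a_{v+i})/5:
  u_0 = 1;  a_1 = 1;  u_1 = (u_0 − 1)/5 = 0
  u_1 = 0;  a_2 = 0;  u_2 = (u_1 − 0)/5 = 0
  u_2 = 0;  a_3 = 0;  u_3 = (u_2 − 0)/5 = 0
  u_3 = 0;  a_4 = 0;  u_4 = (u_3 − 0)/5 = 0
Digits: (0, 1, 0, 0, 0).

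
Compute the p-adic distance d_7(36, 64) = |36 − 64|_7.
d_7(36, 64) = 1/7

Step 1 — x − y = 36 − 64 = -28. Step 2 — v_7(-28) = 1 (factor: -28 = −(7^1 · 4); the sign does not affect v_p). Step 3 — |x − y|_7 = 7^{-1} = 1/7.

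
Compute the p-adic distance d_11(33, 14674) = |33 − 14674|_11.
d_11(33, 14674) = 1/14641

Step 1 — x − y = 33 − 14674 = -14641. Step 2 — v_11(-14641) = 4 (factor: -14641 = −(11^4 · 1); the sign does not affect v_p). Step 3 — |x − y|_11 = 11^{-4} = 1/14641.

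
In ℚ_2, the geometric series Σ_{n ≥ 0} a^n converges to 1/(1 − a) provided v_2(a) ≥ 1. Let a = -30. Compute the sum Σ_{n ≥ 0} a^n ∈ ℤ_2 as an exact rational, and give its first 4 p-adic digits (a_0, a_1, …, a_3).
Σ a^n = 1/(1 − a) = 1/31;  first 4 digits = (1, 1, 1, 1)

v_2(a) = 1 ≥ 1, so the series converges in ℤ_2 to 1/(1 − a) = 1/(1 − (-30)) = 1/31. Expand this rational in ℤ_2: compute digits iteratively via d_i = x_i mod 2, x_{i+1} = (x_i − d_i)/2. The first 4 digits are (1, 1, 1, 1).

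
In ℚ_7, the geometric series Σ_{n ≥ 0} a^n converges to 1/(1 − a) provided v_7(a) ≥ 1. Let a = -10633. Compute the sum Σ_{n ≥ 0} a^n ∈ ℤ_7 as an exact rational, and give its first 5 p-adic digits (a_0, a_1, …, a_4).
Σ a^n = 1/(1 − a) = 1/10634;  first 5 digits = (1, 0, 0, 4, 2)

v_7(a) = 3 ≥ 1, so the series converges in ℤ_7 to 1/(1 − a) = 1/(1 − (-10633)) = 1/10634. Expand this rational in ℤ_7: compute digits iteratively via d_i = x_i mod 7, x_{i+1} = (x_i − d_i)/7. The first 5 digits are (1, 0, 0, 4, 2).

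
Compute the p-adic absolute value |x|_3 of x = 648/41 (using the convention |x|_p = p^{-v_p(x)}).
|648/41|_3 = 1/81

Step 1 — compute v_3(x) by factoring powers of 3 out of the numerator and denominator: v_3(648/41) = 4. Step 2 — apply |x|_p = p^{-v_p(x)} = 3^{-4} = 1/81.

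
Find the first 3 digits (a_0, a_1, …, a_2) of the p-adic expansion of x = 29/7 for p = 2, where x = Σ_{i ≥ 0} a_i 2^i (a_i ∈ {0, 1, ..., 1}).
(a_0, …, a_2) = (1, 1, 0)

v_2(29/7) = 0 (numerator and denominator both coprime to 2), so x ∈ ℤ_2^×. Compute digits iteratively via a_i = x_i mod 2, x_{i+1} = (x_i − a_i)/2, with x_0 = x:
  x_0 = 29/7;  a_0 = 1;  x_1 = (x_0 − 1)/2 = 11/7
  x_1 = 11/7;  a_1 = 1;  x_2 = (x_1 − 1)/2 = 2/7
  x_2 = 2/7;  a_2 = 0;  x_3 = (x_2 − 0)/2 = 1/7
Digits: (1, 1, 0).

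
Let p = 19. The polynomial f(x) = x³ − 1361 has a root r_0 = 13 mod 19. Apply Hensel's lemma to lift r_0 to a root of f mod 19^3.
r_2 = 1837 (mod 6859)

Hensel: r_{i+1} = r_i − f(r_i)/f′(r_i) mod 19^{i+2}, where f′(x) = 3x². Iterate:
  r_0 = 13 (mod 19)
  r_1 = 32 (mod 361)
  r_2 = 1837 (mod 6859)
Final: r = 1837 with f(r) ≡ 0 mod 19^3.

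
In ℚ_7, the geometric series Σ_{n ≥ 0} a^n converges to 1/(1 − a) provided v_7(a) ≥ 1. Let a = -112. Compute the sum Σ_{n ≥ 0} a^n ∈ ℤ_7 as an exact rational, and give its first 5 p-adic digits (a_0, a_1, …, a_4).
Σ a^n = 1/(1 − a) = 1/113;  first 5 digits = (1, 5, 1, 0, 3)

v_7(a) = 1 ≥ 1, so the series converges in ℤ_7 to 1/(1 − a) = 1/(1 − (-112)) = 1/113. Expand this rational in ℤ_7: compute digits iteratively via d_i = x_i mod 7, x_{i+1} = (x_i − d_i)/7. The first 5 digits are (1, 5, 1, 0, 3).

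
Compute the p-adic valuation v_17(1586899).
v_17(1586899) = 4

v_17(n) is the largest exponent k such that 17^k divides n. Factor out: 1586899 = 17^4 · 19. (Sign doesn't affect v_p.) So v_17(1586899) = 4.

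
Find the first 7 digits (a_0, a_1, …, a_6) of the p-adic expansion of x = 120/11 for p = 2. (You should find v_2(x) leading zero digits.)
(a_0, …, a_6) = (0, 0, 0, 1, 0, 1, 1)

v_2(120/11) = 3, so a_0 = ... = a_2 = 0. Factor out: x = 2^3 · u with u = 15/11 a unit in ℤ_2. Expand u iteratively via a_{v+i} = u_i mod 2, u_{i+1} = (u_i − a_{v+i})/2:
  u_0 = 15/11;  a_3 = 1;  u_1 = (u_0 − 1)/2 = 2/11
  u_1 = 2/11;  a_4 = 0;  u_2 = (u_1 − 0)/2 = 1/11
  u_2 = 1/11;  a_5 = 1;  u_3 = (u_2 − 1)/2 = -5/11
  u_3 = -5/11;  a_6 = 1;  u_4 = (u_3 − 1)/2 = -8/11
Digits: (0, 0, 0, 1, 0, 1, 1).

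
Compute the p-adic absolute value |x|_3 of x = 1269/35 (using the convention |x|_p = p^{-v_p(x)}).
|1269/35|_3 = 1/27

Step 1 — compute v_3(x) by factoring powers of 3 out of the numerator and denominator: v_3(1269/35) = 3. Step 2 — apply |x|_p = p^{-v_p(x)} = 3^{-3} = 1/27.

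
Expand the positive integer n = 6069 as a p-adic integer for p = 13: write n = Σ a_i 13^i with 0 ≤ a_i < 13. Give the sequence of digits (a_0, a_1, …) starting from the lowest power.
(a_0, a_1, …) = (11, 11, 9, 2)

Repeated division by 13 gives the digits low-to-high: 6069 = 11 + 11·13^1 + 9·13^2 + 2·13^3. Digit sequence: (11, 11, 9, 2).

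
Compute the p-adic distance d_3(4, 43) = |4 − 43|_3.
d_3(4, 43) = 1/3

Step 1 — x − y = 4 − 43 = -39. Step 2 — v_3(-39) = 1 (factor: -39 = −(3^1 · 13); the sign does not affect v_p). Step 3 — |x − y|_3 = 3^{-1} = 1/3.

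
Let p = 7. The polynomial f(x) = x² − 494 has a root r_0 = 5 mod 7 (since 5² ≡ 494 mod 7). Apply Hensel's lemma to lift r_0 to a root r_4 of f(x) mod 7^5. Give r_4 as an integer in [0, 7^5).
r_4 = 13081 (mod 16807)

Hensel's recurrence: r_{i+1} = r_i − f(r_i)·(f′(r_i))^{-1} mod 7^{i+2}, with f′(x) = 2x. Iterate:
  r_0 = 5 (mod 7)
  r_1 = 47 (mod 49)
  r_2 = 47 (mod 343)
  r_3 = 1076 (mod 2401)
  r_4 = 13081 (mod 16807)
Final: r_4 = 13081, and one checks f(r_4) ≡ 0 mod 7^5.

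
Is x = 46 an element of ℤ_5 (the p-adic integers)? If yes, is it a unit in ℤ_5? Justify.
x ∈ ℤ_5^× (unit); v_5(x) = 0

ℤ_5 = {x ∈ ℚ_5 : v_5(x) ≥ 0} and ℤ_5^× = {x ∈ ℤ_5 : v_5(x) = 0}. Here v_5(46) = v_5(num) − v_5(den) = 0; compare against these criteria.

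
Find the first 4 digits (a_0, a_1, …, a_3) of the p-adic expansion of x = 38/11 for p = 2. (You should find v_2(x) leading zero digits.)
(a_0, …, a_3) = (0, 1, 0, 0)

v_2(38/11) = 1, so a_0 = ... = a_0 = 0. Factor out: x = 2^1 · u with u = 19/11 a unit in ℤ_2. Expand u iteratively via a_{v+i} = u_i mod 2, u_{i+1} = (u_i − a_{v+i})/2:
  u_0 = 19/11;  a_1 = 1;  u_1 = (u_0 − 1)/2 = 4/11
  u_1 = 4/11;  a_2 = 0;  u_2 = (u_1 − 0)/2 = 2/11
  u_2 = 2/11;  a_3 = 0;  u_3 = (u_2 − 0)/2 = 1/11
Digits: (0, 1, 0, 0).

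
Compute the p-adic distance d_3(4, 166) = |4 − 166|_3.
d_3(4, 166) = 1/81

Step 1 — x − y = 4 − 166 = -162. Step 2 — v_3(-162) = 4 (factor: -162 = −(3^4 · 2); the sign does not affect v_p). Step 3 — |x − y|_3 = 3^{-4} = 1/81.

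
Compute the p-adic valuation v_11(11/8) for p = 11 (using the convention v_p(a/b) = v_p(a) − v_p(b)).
v_11(11/8) = 1

Factor powers of 11 from the numerator and denominator of the reduced fraction: 11 = 11^1 · 1 and 8 = 11^0 · 8. Apply v_p(a/b) = v_p(a) − v_p(b): v_11(11/8) = 1 − 0 = 1.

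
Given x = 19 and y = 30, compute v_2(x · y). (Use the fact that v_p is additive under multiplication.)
v_2(570) = 1

v_p(x) = 0 (factor: 19 = 2^0 · 19); v_p(y) = 1 (factor: 30 = 2^1 · 15). Additivity: v_p(xy) = v_p(x) + v_p(y) = 0 + 1 = 1. (Direct check: xy = 570 = 2^1 · (285).)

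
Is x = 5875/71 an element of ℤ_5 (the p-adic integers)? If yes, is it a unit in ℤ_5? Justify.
x ∈ ℤ_5 but not a unit; v_5(x) = 3 > 0

ℤ_5 = {x ∈ ℚ_5 : v_5(x) ≥ 0} and ℤ_5^× = {x ∈ ℤ_5 : v_5(x) = 0}. Here v_5(5875/71) = v_5(num) − v_5(den) = 3; compare against these criteria.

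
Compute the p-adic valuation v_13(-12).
v_13(-12) = 0

v_13(n) is the largest exponent k such that 13^k divides n. Factor out: -12 = -13^0 · 12. (Sign doesn't affect v_p.) So v_13(-12) = 0.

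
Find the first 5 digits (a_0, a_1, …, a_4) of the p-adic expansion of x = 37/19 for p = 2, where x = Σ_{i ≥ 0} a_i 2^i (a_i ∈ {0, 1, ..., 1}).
(a_0, …, a_4) = (1, 1, 1, 0, 0)

v_2(37/19) = 0 (numerator and denominator both coprime to 2), so x ∈ ℤ_2^×. Compute digits iteratively via a_i = x_i mod 2, x_{i+1} = (x_i − a_i)/2, with x_0 = x:
  x_0 = 37/19;  a_0 = 1;  x_1 = (x_0 − 1)/2 = 9/19
  x_1 = 9/19;  a_1 = 1;  x_2 = (x_1 − 1)/2 = -5/19
  x_2 = -5/19;  a_2 = 1;  x_3 = (x_2 − 1)/2 = -12/19
  x_3 = -12/19;  a_3 = 0;  x_4 = (x_3 − 0)/2 = -6/19
  x_4 = -6/19;  a_4 = 0;  x_5 = (x_4 − 0)/2 = -3/19
Digits: (1, 1, 1, 0, 0).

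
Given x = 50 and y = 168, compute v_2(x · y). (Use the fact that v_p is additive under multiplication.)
v_2(8400) = 4

v_p(x) = 1 (factor: 50 = 2^1 · 25); v_p(y) = 3 (factor: 168 = 2^3 · 21). Additivity: v_p(xy) = v_p(x) + v_p(y) = 1 + 3 = 4. (Direct check: xy = 8400 = 2^4 · (525).)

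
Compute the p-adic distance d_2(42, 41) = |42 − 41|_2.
d_2(42, 41) = 1

Step 1 — x − y = 42 − 41 = 1. Step 2 — v_2(1) = 0 (factor: 1 = (2^0 · 1); the sign does not affect v_p). Step 3 — |x − y|_2 = 2^{0} = 1.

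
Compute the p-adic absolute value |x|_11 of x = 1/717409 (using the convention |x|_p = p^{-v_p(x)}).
|1/717409|_11 = 14641

Step 1 — compute v_11(x) by factoring powers of 11 out of the numerator and denominator: v_11(1/717409) = -4. Step 2 — apply |x|_p = p^{-v_p(x)} = 11^{4} = 14641.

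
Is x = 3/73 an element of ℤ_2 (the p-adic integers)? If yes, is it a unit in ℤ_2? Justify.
x ∈ ℤ_2^× (unit); v_2(x) = 0

ℤ_2 = {x ∈ ℚ_2 : v_2(x) ≥ 0} and ℤ_2^× = {x ∈ ℤ_2 : v_2(x) = 0}. Here v_2(3/73) = v_2(num) − v_2(den) = 0; compare against these criteria.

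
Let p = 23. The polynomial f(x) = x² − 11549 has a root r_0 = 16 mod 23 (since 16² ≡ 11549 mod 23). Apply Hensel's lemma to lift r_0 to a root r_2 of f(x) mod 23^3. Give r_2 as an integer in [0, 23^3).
r_2 = 154 (mod 12167)

Hensel's recurrence: r_{i+1} = r_i − f(r_i)·(f′(r_i))^{-1} mod 23^{i+2}, with f′(x) = 2x. Iterate:
  r_0 = 16 (mod 23)
  r_1 = 154 (mod 529)
  r_2 = 154 (mod 12167)
Final: r_2 = 154, and one checks f(r_2) ≡ 0 mod 23^3.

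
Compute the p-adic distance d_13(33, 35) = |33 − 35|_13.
d_13(33, 35) = 1

Step 1 — x − y = 33 − 35 = -2. Step 2 — v_13(-2) = 0 (factor: -2 = −(13^0 · 2); the sign does not affect v_p). Step 3 — |x − y|_13 = 13^{0} = 1.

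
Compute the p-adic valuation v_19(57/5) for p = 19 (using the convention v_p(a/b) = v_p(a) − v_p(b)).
v_19(57/5) = 1

Factor powers of 19 from the numerator and denominator of the reduced fraction: 57 = 19^1 · 3 and 5 = 19^0 · 5. Apply v_p(a/b) = v_p(a) − v_p(b): v_19(57/5) = 1 − 0 = 1.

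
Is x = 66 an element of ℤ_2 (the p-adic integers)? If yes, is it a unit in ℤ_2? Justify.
x ∈ ℤ_2 but not a unit; v_2(x) = 1 > 0

ℤ_2 = {x ∈ ℚ_2 : v_2(x) ≥ 0} and ℤ_2^× = {x ∈ ℤ_2 : v_2(x) = 0}. Here v_2(66) = v_2(num) − v_2(den) = 1; compare against these criteria.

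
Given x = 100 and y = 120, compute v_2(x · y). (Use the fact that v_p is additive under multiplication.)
v_2(12000) = 5

v_p(x) = 2 (factor: 100 = 2^2 · 25); v_p(y) = 3 (factor: 120 = 2^3 · 15). Additivity: v_p(xy) = v_p(x) + v_p(y) = 2 + 3 = 5. (Direct check: xy = 12000 = 2^5 · (375).)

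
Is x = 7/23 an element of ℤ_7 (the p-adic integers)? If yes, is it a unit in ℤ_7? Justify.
x ∈ ℤ_7 but not a unit; v_7(x) = 1 > 0

ℤ_7 = {x ∈ ℚ_7 : v_7(x) ≥ 0} and ℤ_7^× = {x ∈ ℤ_7 : v_7(x) = 0}. Here v_7(7/23) = v_7(num) − v_7(den) = 1; compare against these criteria.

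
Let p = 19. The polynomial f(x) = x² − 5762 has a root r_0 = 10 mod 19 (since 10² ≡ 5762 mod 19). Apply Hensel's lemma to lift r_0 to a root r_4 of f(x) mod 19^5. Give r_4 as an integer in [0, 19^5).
r_4 = 241766 (mod 2476099)

Hensel's recurrence: r_{i+1} = r_i − f(r_i)·(f′(r_i))^{-1} mod 19^{i+2}, with f′(x) = 2x. Iterate:
  r_0 = 10 (mod 19)
  r_1 = 257 (mod 361)
  r_2 = 1701 (mod 6859)
  r_3 = 111445 (mod 130321)
  r_4 = 241766 (mod 2476099)
Final: r_4 = 241766, and one checks f(r_4) ≡ 0 mod 19^5.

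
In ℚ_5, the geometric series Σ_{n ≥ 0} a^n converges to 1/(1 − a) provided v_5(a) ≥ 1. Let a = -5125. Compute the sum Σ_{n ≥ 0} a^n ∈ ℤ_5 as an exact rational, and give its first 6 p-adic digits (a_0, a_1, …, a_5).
Σ a^n = 1/(1 − a) = 1/5126;  first 6 digits = (1, 0, 0, 4, 1, 3)

v_5(a) = 3 ≥ 1, so the series converges in ℤ_5 to 1/(1 − a) = 1/(1 − (-5125)) = 1/5126. Expand this rational in ℤ_5: compute digits iteratively via d_i = x_i mod 5, x_{i+1} = (x_i − d_i)/5. The first 6 digits are (1, 0, 0, 4, 1, 3).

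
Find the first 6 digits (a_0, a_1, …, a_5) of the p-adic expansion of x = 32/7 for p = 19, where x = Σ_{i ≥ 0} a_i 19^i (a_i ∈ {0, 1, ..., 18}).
(a_0, …, a_5) = (10, 16, 10, 13, 2, 8)

v_19(32/7) = 0 (numerator and denominator both coprime to 19), so x ∈ ℤ_19^×. Compute digits iteratively via a_i = x_i mod 19, x_{i+1} = (x_i − a_i)/19, with x_0 = x:
  x_0 = 32/7;  a_0 = 10;  x_1 = (x_0 − 10)/19 = -2/7
  x_1 = -2/7;  a_1 = 16;  x_2 = (x_1 − 16)/19 = -6/7
  x_2 = -6/7;  a_2 = 10;  x_3 = (x_2 − 10)/19 = -4/7
  x_3 = -4/7;  a_3 = 13;  x_4 = (x_3 − 13)/19 = -5/7
  x_4 = -5/7;  a_4 = 2;  x_5 = (x_4 − 2)/19 = -1/7
  x_5 = -1/7;  a_5 = 8;  x_6 = (x_5 − 8)/19 = -3/7
Digits: (10, 16, 10, 13, 2, 8).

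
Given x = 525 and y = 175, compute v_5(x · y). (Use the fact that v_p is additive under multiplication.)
v_5(91875) = 4

v_p(x) = 2 (factor: 525 = 5^2 · 21); v_p(y) = 2 (factor: 175 = 5^2 · 7). Additivity: v_p(xy) = v_p(x) + v_p(y) = 2 + 2 = 4. (Direct check: xy = 91875 = 5^4 · (147).)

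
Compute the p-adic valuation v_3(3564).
v_3(3564) = 4

v_3(n) is the largest exponent k such that 3^k divides n. Factor out: 3564 = 3^4 · 44. (Sign doesn't affect v_p.) So v_3(3564) = 4.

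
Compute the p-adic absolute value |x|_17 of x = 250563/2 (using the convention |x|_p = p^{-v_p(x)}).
|250563/2|_17 = 1/83521

Step 1 — compute v_17(x) by factoring powers of 17 out of the numerator and denominator: v_17(250563/2) = 4. Step 2 — apply |x|_p = p^{-v_p(x)} = 17^{-4} = 1/83521.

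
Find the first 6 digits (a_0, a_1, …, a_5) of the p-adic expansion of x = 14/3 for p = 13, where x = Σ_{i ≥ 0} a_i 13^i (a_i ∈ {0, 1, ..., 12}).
(a_0, …, a_5) = (9, 4, 4, 4, 4, 4)

v_13(14/3) = 0 (numerator and denominator both coprime to 13), so x ∈ ℤ_13^×. Compute digits iteratively via a_i = x_i mod 13, x_{i+1} = (x_i − a_i)/13, with x_0 = x:
  x_0 = 14/3;  a_0 = 9;  x_1 = (x_0 − 9)/13 = -1/3
  x_1 = -1/3;  a_1 = 4;  x_2 = (x_1 − 4)/13 = -1/3
  x_2 = -1/3;  a_2 = 4;  x_3 = (x_2 − 4)/13 = -1/3
  x_3 = -1/3;  a_3 = 4;  x_4 = (x_3 − 4)/13 = -1/3
  x_4 = -1/3;  a_4 = 4;  x_5 = (x_4 − 4)/13 = -1/3
  x_5 = -1/3;  a_5 = 4;  x_6 = (x_5 − 4)/13 = -1/3
Digits: (9, 4, 4, 4, 4, 4).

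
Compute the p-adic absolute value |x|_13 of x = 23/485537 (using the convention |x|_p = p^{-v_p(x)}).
|23/485537|_13 = 28561

Step 1 — compute v_13(x) by factoring powers of 13 out of the numerator and denominator: v_13(23/485537) = -4. Step 2 — apply |x|_p = p^{-v_p(x)} = 13^{4} = 28561.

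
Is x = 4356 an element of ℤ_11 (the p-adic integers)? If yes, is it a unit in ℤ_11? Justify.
x ∈ ℤ_11 but not a unit; v_11(x) = 2 > 0

ℤ_11 = {x ∈ ℚ_11 : v_11(x) ≥ 0} and ℤ_11^× = {x ∈ ℤ_11 : v_11(x) = 0}. Here v_11(4356) = v_11(num) − v_11(den) = 2; compare against these criteria.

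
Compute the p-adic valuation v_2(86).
v_2(86) = 1

v_2(n) is the largest exponent k such that 2^k divides n. Factor out: 86 = 2^1 · 43. (Sign doesn't affect v_p.) So v_2(86) = 1.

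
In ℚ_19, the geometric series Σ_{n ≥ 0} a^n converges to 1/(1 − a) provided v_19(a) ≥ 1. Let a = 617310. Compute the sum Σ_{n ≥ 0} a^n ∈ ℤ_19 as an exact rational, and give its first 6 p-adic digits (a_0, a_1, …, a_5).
Σ a^n = 1/(1 − a) = -1/617309;  first 6 digits = (1, 0, 0, 14, 4, 0)

v_19(a) = 3 ≥ 1, so the series converges in ℤ_19 to 1/(1 − a) = 1/(1 − 617310) = -1/617309. Expand this rational in ℤ_19: compute digits iteratively via d_i = x_i mod 19, x_{i+1} = (x_i − d_i)/19. The first 6 digits are (1, 0, 0, 14, 4, 0).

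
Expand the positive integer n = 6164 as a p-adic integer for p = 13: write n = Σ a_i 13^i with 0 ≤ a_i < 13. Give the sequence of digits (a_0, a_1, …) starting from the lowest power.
(a_0, a_1, …) = (2, 6, 10, 2)

Repeated division by 13 gives the digits low-to-high: 6164 = 2 + 6·13^1 + 10·13^2 + 2·13^3. Digit sequence: (2, 6, 10, 2).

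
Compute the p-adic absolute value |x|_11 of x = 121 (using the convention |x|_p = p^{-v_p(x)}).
|121|_11 = 1/121

Step 1 — compute v_11(x) by factoring powers of 11 out of the numerator and denominator: v_11(121) = 2. Step 2 — apply |x|_p = p^{-v_p(x)} = 11^{-2} = 1/121.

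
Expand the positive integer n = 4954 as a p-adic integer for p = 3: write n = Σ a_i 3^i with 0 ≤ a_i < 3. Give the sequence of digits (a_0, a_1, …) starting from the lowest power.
(a_0, a_1, …) = (1, 1, 1, 0, 1, 2, 0, 2)

Repeated division by 3 gives the digits low-to-high: 4954 = 1 + 1·3^1 + 1·3^2 + 1·3^4 + 2·3^5 + 2·3^7. Digit sequence: (1, 1, 1, 0, 1, 2, 0, 2).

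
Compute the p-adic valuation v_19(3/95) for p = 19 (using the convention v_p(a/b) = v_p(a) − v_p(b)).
v_19(3/95) = -1

Factor powers of 19 from the numerator and denominator of the reduced fraction: 3 = 19^0 · 3 and 95 = 19^1 · 5. Apply v_p(a/b) = v_p(a) − v_p(b): v_19(3/95) = 0 − 1 = -1.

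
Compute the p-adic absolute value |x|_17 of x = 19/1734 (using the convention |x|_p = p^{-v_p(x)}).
|19/1734|_17 = 289

Step 1 — compute v_17(x) by factoring powers of 17 out of the numerator and denominator: v_17(19/1734) = -2. Step 2 — apply |x|_p = p^{-v_p(x)} = 17^{2} = 289.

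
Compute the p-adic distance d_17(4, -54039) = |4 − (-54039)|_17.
d_17(4, -54039) = 1/4913

Step 1 — x − y = 4 − (-54039) = 54043. Step 2 — v_17(54043) = 3 (factor: 54043 = (17^3 · 11); the sign does not affect v_p). Step 3 — |x − y|_17 = 17^{-3} = 1/4913.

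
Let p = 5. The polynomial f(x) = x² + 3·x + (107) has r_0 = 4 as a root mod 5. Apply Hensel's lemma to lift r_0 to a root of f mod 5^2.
r_1 = 19 (mod 25)

Hensel: r_{i+1} = r_i − f(r_i)·(f′(r_i))^{-1} mod 5^{i+2}, f′(x) = 2x + 3. Iterate:
  r_0 = 4 (mod 5)
  r_1 = 19 (mod 25)
Final: r = 19 satisfies f(r) ≡ 0 mod 5^2.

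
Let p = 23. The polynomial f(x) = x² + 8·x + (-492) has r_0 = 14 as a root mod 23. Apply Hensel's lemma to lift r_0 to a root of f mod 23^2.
r_1 = 313 (mod 529)

Hensel: r_{i+1} = r_i − f(r_i)·(f′(r_i))^{-1} mod 23^{i+2}, f′(x) = 2x + 8. Iterate:
  r_0 = 14 (mod 23)
  r_1 = 313 (mod 529)
Final: r = 313 satisfies f(r) ≡ 0 mod 23^2.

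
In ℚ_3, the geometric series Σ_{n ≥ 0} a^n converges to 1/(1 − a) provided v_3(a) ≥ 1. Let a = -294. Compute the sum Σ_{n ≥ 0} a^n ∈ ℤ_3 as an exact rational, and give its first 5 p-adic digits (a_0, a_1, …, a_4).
Σ a^n = 1/(1 − a) = 1/295;  first 5 digits = (1, 1, 1, 2, 2)

v_3(a) = 1 ≥ 1, so the series converges in ℤ_3 to 1/(1 − a) = 1/(1 − (-294)) = 1/295. Expand this rational in ℤ_3: compute digits iteratively via d_i = x_i mod 3, x_{i+1} = (x_i − d_i)/3. The first 5 digits are (1, 1, 1, 2, 2).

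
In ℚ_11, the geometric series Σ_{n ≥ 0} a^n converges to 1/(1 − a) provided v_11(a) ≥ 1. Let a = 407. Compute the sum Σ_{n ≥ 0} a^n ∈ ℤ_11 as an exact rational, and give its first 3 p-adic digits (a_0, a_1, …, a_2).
Σ a^n = 1/(1 − a) = -1/406;  first 3 digits = (1, 4, 8)

v_11(a) = 1 ≥ 1, so the series converges in ℤ_11 to 1/(1 − a) = 1/(1 − 407) = -1/406. Expand this rational in ℤ_11: compute digits iteratively via d_i = x_i mod 11, x_{i+1} = (x_i − d_i)/11. The first 3 digits are (1, 4, 8).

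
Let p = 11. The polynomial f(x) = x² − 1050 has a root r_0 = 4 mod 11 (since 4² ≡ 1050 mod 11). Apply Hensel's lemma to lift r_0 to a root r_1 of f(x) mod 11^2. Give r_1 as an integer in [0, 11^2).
r_1 = 103 (mod 121)

Hensel's recurrence: r_{i+1} = r_i − f(r_i)·(f′(r_i))^{-1} mod 11^{i+2}, with f′(x) = 2x. Iterate:
  r_0 = 4 (mod 11)
  r_1 = 103 (mod 121)
Final: r_1 = 103, and one checks f(r_1) ≡ 0 mod 11^2.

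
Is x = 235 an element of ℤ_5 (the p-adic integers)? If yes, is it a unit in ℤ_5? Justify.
x ∈ ℤ_5 but not a unit; v_5(x) = 1 > 0

ℤ_5 = {x ∈ ℚ_5 : v_5(x) ≥ 0} and ℤ_5^× = {x ∈ ℤ_5 : v_5(x) = 0}. Here v_5(235) = v_5(num) − v_5(den) = 1; compare against these criteria.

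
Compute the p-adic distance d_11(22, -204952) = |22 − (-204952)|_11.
d_11(22, -204952) = 1/14641

Step 1 — x − y = 22 − (-204952) = 204974. Step 2 — v_11(204974) = 4 (factor: 204974 = (11^4 · 14); the sign does not affect v_p). Step 3 — |x − y|_11 = 11^{-4} = 1/14641.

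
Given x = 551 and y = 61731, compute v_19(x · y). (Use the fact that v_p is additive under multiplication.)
v_19(34013781) = 4

v_p(x) = 1 (factor: 551 = 19^1 · 29); v_p(y) = 3 (factor: 61731 = 19^3 · 9). Additivity: v_p(xy) = v_p(x) + v_p(y) = 1 + 3 = 4. (Direct check: xy = 34013781 = 19^4 · (261).)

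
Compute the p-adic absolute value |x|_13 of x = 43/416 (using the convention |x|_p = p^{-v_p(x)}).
|43/416|_13 = 13

Step 1 — compute v_13(x) by factoring powers of 13 out of the numerator and denominator: v_13(43/416) = -1. Step 2 — apply |x|_p = p^{-v_p(x)} = 13^{1} = 13.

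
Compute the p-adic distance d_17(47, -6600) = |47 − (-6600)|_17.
d_17(47, -6600) = 1/289

Step 1 — x − y = 47 − (-6600) = 6647. Step 2 — v_17(6647) = 2 (factor: 6647 = (17^2 · 23); the sign does not affect v_p). Step 3 — |x − y|_17 = 17^{-2} = 1/289.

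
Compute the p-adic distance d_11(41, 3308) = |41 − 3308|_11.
d_11(41, 3308) = 1/121

Step 1 — x − y = 41 − 3308 = -3267. Step 2 — v_11(-3267) = 2 (factor: -3267 = −(11^2 · 27); the sign does not affect v_p). Step 3 — |x − y|_11 = 11^{-2} = 1/121.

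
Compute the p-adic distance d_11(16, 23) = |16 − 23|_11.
d_11(16, 23) = 1

Step 1 — x − y = 16 − 23 = -7. Step 2 — v_11(-7) = 0 (factor: -7 = −(11^0 · 7); the sign does not affect v_p). Step 3 — |x − y|_11 = 11^{0} = 1.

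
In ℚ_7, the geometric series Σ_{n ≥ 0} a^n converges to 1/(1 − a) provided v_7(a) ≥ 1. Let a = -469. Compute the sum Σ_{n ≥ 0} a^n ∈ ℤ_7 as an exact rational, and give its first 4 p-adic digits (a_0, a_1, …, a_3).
Σ a^n = 1/(1 − a) = 1/470;  first 4 digits = (1, 3, 6, 1)

v_7(a) = 1 ≥ 1, so the series converges in ℤ_7 to 1/(1 − a) = 1/(1 − (-469)) = 1/470. Expand this rational in ℤ_7: compute digits iteratively via d_i = x_i mod 7, x_{i+1} = (x_i − d_i)/7. The first 4 digits are (1, 3, 6, 1).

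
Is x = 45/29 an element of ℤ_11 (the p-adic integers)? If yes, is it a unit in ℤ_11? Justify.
x ∈ ℤ_11^× (unit); v_11(x) = 0

ℤ_11 = {x ∈ ℚ_11 : v_11(x) ≥ 0} and ℤ_11^× = {x ∈ ℤ_11 : v_11(x) = 0}. Here v_11(45/29) = v_11(num) − v_11(den) = 0; compare against these criteria.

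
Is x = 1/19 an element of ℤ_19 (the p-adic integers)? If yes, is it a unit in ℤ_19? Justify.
x ∉ ℤ_19 (v_19(x) = -1 < 0)

ℤ_19 = {x ∈ ℚ_19 : v_19(x) ≥ 0} and ℤ_19^× = {x ∈ ℤ_19 : v_19(x) = 0}. Here v_19(1/19) = v_19(num) − v_19(den) = -1; compare against these criteria.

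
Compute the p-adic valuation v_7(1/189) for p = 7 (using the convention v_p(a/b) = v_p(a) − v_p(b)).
v_7(1/189) = -1

Factor powers of 7 from the numerator and denominator of the reduced fraction: 1 = 7^0 · 1 and 189 = 7^1 · 27. Apply v_p(a/b) = v_p(a) − v_p(b): v_7(1/189) = 0 − 1 = -1.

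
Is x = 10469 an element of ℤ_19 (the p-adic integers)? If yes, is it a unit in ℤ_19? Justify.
x ∈ ℤ_19 but not a unit; v_19(x) = 2 > 0

ℤ_19 = {x ∈ ℚ_19 : v_19(x) ≥ 0} and ℤ_19^× = {x ∈ ℤ_19 : v_19(x) = 0}. Here v_19(10469) = v_19(num) − v_19(den) = 2; compare against these criteria.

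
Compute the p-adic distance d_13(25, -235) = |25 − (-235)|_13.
d_13(25, -235) = 1/13

Step 1 — x − y = 25 − (-235) = 260. Step 2 — v_13(260) = 1 (factor: 260 = (13^1 · 20); the sign does not affect v_p). Step 3 — |x − y|_13 = 13^{-1} = 1/13.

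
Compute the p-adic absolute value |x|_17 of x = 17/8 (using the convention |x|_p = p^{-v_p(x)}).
|17/8|_17 = 1/17

Step 1 — compute v_17(x) by factoring powers of 17 out of the numerator and denominator: v_17(17/8) = 1. Step 2 — apply |x|_p = p^{-v_p(x)} = 17^{-1} = 1/17.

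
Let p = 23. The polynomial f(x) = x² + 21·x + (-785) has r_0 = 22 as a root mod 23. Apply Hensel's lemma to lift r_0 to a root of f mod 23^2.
r_1 = 459 (mod 529)

Hensel: r_{i+1} = r_i − f(r_i)·(f′(r_i))^{-1} mod 23^{i+2}, f′(x) = 2x + 21. Iterate:
  r_0 = 22 (mod 23)
  r_1 = 459 (mod 529)
Final: r = 459 satisfies f(r) ≡ 0 mod 23^2.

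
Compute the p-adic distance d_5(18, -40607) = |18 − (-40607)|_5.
d_5(18, -40607) = 1/3125

Step 1 — x − y = 18 − (-40607) = 40625. Step 2 — v_5(40625) = 5 (factor: 40625 = (5^5 · 13); the sign does not affect v_p). Step 3 — |x − y|_5 = 5^{-5} = 1/3125.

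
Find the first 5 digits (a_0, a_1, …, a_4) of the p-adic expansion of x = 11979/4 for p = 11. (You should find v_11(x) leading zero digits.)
(a_0, …, a_4) = (0, 0, 0, 5, 8)

v_11(11979/4) = 3, so a_0 = ... = a_2 = 0. Factor out: x = 11^3 · u with u = 9/4 a unit in ℤ_11. Expand u iteratively via a_{v+i} = u_i mod 11, u_{i+1} = (u_i − a_{v+i})/11:
  u_0 = 9/4;  a_3 = 5;  u_1 = (u_0 − 5)/11 = -1/4
  u_1 = -1/4;  a_4 = 8;  u_2 = (u_1 − 8)/11 = -3/4
Digits: (0, 0, 0, 5, 8).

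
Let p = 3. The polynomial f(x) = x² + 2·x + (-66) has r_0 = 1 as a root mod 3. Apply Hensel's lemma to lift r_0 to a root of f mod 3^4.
r_3 = 37 (mod 81)

Hensel: r_{i+1} = r_i − f(r_i)·(f′(r_i))^{-1} mod 3^{i+2}, f′(x) = 2x + 2. Iterate:
  r_0 = 1 (mod 3)
  r_1 = 1 (mod 9)
  r_2 = 10 (mod 27)
  r_3 = 37 (mod 81)
Final: r = 37 satisfies f(r) ≡ 0 mod 3^4.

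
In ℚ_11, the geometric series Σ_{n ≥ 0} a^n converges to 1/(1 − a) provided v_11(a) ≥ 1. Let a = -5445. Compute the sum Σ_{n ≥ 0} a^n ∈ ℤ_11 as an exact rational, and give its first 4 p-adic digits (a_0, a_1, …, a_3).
Σ a^n = 1/(1 − a) = 1/5446;  first 4 digits = (1, 0, 10, 6)

v_11(a) = 2 ≥ 1, so the series converges in ℤ_11 to 1/(1 − a) = 1/(1 − (-5445)) = 1/5446. Expand this rational in ℤ_11: compute digits iteratively via d_i = x_i mod 11, x_{i+1} = (x_i − d_i)/11. The first 4 digits are (1, 0, 10, 6).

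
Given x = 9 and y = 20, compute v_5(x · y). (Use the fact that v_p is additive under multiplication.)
v_5(180) = 1

v_p(x) = 0 (factor: 9 = 5^0 · 9); v_p(y) = 1 (factor: 20 = 5^1 · 4). Additivity: v_p(xy) = v_p(x) + v_p(y) = 0 + 1 = 1. (Direct check: xy = 180 = 5^1 · (36).)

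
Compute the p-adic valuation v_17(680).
v_17(680) = 1

v_17(n) is the largest exponent k such that 17^k divides n. Factor out: 680 = 17^1 · 40. (Sign doesn't affect v_p.) So v_17(680) = 1.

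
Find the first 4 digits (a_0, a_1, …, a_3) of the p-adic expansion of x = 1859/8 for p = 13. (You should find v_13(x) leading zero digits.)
(a_0, …, a_3) = (0, 0, 3, 8)

v_13(1859/8) = 2, so a_0 = ... = a_1 = 0. Factor out: x = 13^2 · u with u = 11/8 a unit in ℤ_13. Expand u iteratively via a_{v+i} = u_i mod 13, u_{i+1} = (u_i − a_{v+i})/13:
  u_0 = 11/8;  a_2 = 3;  u_1 = (u_0 − 3)/13 = -1/8
  u_1 = -1/8;  a_3 = 8;  u_2 = (u_1 − 8)/13 = -5/8
Digits: (0, 0, 3, 8).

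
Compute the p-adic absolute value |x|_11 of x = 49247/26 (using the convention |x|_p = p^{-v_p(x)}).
|49247/26|_11 = 1/1331

Step 1 — compute v_11(x) by factoring powers of 11 out of the numerator and denominator: v_11(49247/26) = 3. Step 2 — apply |x|_p = p^{-v_p(x)} = 11^{-3} = 1/1331.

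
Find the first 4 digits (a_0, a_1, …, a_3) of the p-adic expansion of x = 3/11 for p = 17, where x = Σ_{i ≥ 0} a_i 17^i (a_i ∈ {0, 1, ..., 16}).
(a_0, …, a_3) = (8, 15, 13, 10)

v_17(3/11) = 0 (numerator and denominator both coprime to 17), so x ∈ ℤ_17^×. Compute digits iteratively via a_i = x_i mod 17, x_{i+1} = (x_i − a_i)/17, with x_0 = x:
  x_0 = 3/11;  a_0 = 8;  x_1 = (x_0 − 8)/17 = -5/11
  x_1 = -5/11;  a_1 = 15;  x_2 = (x_1 − 15)/17 = -10/11
  x_2 = -10/11;  a_2 = 13;  x_3 = (x_2 − 13)/17 = -9/11
  x_3 = -9/11;  a_3 = 10;  x_4 = (x_3 − 10)/17 = -7/11
Digits: (8, 15, 13, 10).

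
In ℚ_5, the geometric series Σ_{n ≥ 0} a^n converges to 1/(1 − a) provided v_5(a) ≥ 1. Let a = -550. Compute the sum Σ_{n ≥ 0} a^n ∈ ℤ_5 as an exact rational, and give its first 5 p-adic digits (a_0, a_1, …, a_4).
Σ a^n = 1/(1 − a) = 1/551;  first 5 digits = (1, 0, 3, 0, 3)

v_5(a) = 2 ≥ 1, so the series converges in ℤ_5 to 1/(1 − a) = 1/(1 − (-550)) = 1/551. Expand this rational in ℤ_5: compute digits iteratively via d_i = x_i mod 5, x_{i+1} = (x_i − d_i)/5. The first 5 digits are (1, 0, 3, 0, 3).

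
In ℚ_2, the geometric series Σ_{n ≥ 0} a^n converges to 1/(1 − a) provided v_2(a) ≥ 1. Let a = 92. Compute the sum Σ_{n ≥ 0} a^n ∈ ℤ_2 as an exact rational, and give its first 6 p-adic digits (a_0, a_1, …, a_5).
Σ a^n = 1/(1 − a) = -1/91;  first 6 digits = (1, 0, 1, 1, 0, 1)

v_2(a) = 2 ≥ 1, so the series converges in ℤ_2 to 1/(1 − a) = 1/(1 − 92) = -1/91. Expand this rational in ℤ_2: compute digits iteratively via d_i = x_i mod 2, x_{i+1} = (x_i − d_i)/2. The first 6 digits are (1, 0, 1, 1, 0, 1).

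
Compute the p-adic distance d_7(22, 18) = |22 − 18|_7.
d_7(22, 18) = 1

Step 1 — x − y = 22 − 18 = 4. Step 2 — v_7(4) = 0 (factor: 4 = (7^0 · 4); the sign does not affect v_p). Step 3 — |x − y|_7 = 7^{0} = 1.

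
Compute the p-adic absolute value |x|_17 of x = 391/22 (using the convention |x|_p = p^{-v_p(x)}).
|391/22|_17 = 1/17

Step 1 — compute v_17(x) by factoring powers of 17 out of the numerator and denominator: v_17(391/22) = 1. Step 2 — apply |x|_p = p^{-v_p(x)} = 17^{-1} = 1/17.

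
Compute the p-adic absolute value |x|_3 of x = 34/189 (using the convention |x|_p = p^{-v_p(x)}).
|34/189|_3 = 27

Step 1 — compute v_3(x) by factoring powers of 3 out of the numerator and denominator: v_3(34/189) = -3. Step 2 — apply |x|_p = p^{-v_p(x)} = 3^{3} = 27.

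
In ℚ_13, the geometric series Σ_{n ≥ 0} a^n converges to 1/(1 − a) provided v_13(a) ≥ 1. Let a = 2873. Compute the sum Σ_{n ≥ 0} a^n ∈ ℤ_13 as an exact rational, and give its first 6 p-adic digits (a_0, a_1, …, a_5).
Σ a^n = 1/(1 − a) = -1/2872;  first 6 digits = (1, 0, 4, 1, 3, 9)

v_13(a) = 2 ≥ 1, so the series converges in ℤ_13 to 1/(1 − a) = 1/(1 − 2873) = -1/2872. Expand this rational in ℤ_13: compute digits iteratively via d_i = x_i mod 13, x_{i+1} = (x_i − d_i)/13. The first 6 digits are (1, 0, 4, 1, 3, 9).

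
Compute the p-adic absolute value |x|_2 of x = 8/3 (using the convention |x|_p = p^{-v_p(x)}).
|8/3|_2 = 1/8

Step 1 — compute v_2(x) by factoring powers of 2 out of the numerator and denominator: v_2(8/3) = 3. Step 2 — apply |x|_p = p^{-v_p(x)} = 2^{-3} = 1/8.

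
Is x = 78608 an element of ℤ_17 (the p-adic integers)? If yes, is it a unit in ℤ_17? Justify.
x ∈ ℤ_17 but not a unit; v_17(x) = 3 > 0

ℤ_17 = {x ∈ ℚ_17 : v_17(x) ≥ 0} and ℤ_17^× = {x ∈ ℤ_17 : v_17(x) = 0}. Here v_17(78608) = v_17(num) − v_17(den) = 3; compare against these criteria.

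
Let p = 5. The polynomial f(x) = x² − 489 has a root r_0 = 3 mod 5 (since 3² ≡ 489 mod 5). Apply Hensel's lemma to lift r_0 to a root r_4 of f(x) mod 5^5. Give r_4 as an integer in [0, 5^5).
r_4 = 2808 (mod 3125)

Hensel's recurrence: r_{i+1} = r_i − f(r_i)·(f′(r_i))^{-1} mod 5^{i+2}, with f′(x) = 2x. Iterate:
  r_0 = 3 (mod 5)
  r_1 = 8 (mod 25)
  r_2 = 58 (mod 125)
  r_3 = 308 (mod 625)
  r_4 = 2808 (mod 3125)
Final: r_4 = 2808, and one checks f(r_4) ≡ 0 mod 5^5.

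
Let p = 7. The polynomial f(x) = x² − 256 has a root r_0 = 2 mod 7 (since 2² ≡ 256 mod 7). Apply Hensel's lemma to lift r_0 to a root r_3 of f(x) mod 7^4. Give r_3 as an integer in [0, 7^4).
r_3 = 16 (mod 2401)

Hensel's recurrence: r_{i+1} = r_i − f(r_i)·(f′(r_i))^{-1} mod 7^{i+2}, with f′(x) = 2x. Iterate:
  r_0 = 2 (mod 7)
  r_1 = 16 (mod 49)
  r_2 = 16 (mod 343)
  r_3 = 16 (mod 2401)
Final: r_3 = 16, and one checks f(r_3) ≡ 0 mod 7^4.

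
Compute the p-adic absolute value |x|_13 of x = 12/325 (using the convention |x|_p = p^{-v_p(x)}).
|12/325|_13 = 13

Step 1 — compute v_13(x) by factoring powers of 13 out of the numerator and denominator: v_13(12/325) = -1. Step 2 — apply |x|_p = p^{-v_p(x)} = 13^{1} = 13.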